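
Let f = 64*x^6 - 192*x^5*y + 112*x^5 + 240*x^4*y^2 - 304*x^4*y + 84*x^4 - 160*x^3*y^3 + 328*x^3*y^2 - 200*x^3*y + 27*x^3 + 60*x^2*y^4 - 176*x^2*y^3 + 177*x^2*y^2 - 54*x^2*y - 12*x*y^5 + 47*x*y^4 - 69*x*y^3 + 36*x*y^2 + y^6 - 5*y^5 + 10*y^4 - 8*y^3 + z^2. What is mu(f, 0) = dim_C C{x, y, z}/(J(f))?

The Hessian of f at 0 has rank 1. Corank 2; j^3 = (3*x - 2*y)^3 is a perfect cube, so E-series; the 4-jet and mu = 7 give E_7.

7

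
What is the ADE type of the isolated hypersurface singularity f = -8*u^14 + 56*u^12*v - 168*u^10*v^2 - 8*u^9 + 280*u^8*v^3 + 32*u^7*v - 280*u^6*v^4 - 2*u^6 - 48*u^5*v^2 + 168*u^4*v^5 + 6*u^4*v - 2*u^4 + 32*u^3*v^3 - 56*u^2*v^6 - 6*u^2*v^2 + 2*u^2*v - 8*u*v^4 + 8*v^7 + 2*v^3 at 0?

D_4

The Hessian of f at 0 is [[0, 0], [0, 0]] with rank 0, so corank 2. A Groebner basis of the Jacobian ideal J(f) in C{u,v} is {v^3, u^2 + 3*v^2, u*v}; counting standard monomials gives mu = 4. Corank 2; j^3 = 2*v*(u^2 + v^2) splits into three distinct lines over C (the quadratic factor has nonzero discriminant), so D_4.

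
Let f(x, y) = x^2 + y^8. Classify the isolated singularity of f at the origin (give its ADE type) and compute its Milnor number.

The Hessian of f at 0 is [[2, 0], [0, 0]] with rank 1, so corank 1. A Groebner basis of the Jacobian ideal J(f) in C{x,y} is {y^7, x}; counting standard monomials gives mu = 7. Corank 1: A-series; mu = 7 gives A_7.

Type A_{7}, Milnor number mu = 7.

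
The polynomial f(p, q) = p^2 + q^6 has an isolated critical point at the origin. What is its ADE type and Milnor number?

The Hessian of f at 0 has rank 1. Corank 1: A-series; mu = 5 gives A_5.

Type A_5, Milnor number mu = 5.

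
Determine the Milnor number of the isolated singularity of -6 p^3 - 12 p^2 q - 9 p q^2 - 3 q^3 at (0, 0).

The Hessian of f at 0 is [[0, 0], [0, 0]] with rank 0, so corank 2. A Groebner basis of the Jacobian ideal J(f) in C{p,q} is {q^3, p^2 - 3*q^2/2, p*q + 3*q^2/2}; counting standard monomials gives mu = 4. Corank 2; j^3 = -3*(p + q)*(2*p^2 + 2*p*q + q^2) splits into three distinct lines over C (the quadratic factor has nonzero discriminant), so D_4.

4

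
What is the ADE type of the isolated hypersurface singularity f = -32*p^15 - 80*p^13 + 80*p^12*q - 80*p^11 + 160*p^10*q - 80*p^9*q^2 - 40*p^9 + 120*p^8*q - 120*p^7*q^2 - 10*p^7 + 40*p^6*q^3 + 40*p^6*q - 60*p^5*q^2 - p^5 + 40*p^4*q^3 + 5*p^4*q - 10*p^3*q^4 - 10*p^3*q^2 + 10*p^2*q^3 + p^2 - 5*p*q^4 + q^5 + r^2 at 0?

The Hessian of f at 0 is [[2, 0, 0], [0, 0, 0], [0, 0, 2]] with rank 2, so corank 1. A Groebner basis of the Jacobian ideal J(f) in C{p,q,r} is {q^4, p, r}; counting standard monomials gives mu = 4. Corank 1: A-series; mu = 4 gives A_4.

A_4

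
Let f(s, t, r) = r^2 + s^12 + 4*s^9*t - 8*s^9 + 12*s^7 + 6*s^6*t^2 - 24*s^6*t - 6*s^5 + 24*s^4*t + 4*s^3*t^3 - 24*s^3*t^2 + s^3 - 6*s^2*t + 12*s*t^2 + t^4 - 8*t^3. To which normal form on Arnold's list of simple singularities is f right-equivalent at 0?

E6

The Hessian of f at 0 is [[0, 0, 0], [0, 0, 0], [0, 0, 2]] with rank 1, so corank 2. A Groebner basis of the Jacobian ideal J(f) in C{s,t,r} is {t^3, s^2 - 4*s*t + 4*t^2, r}; counting standard monomials gives mu = 6. Corank 2; j^3 = (s - 2*t)^3 is a perfect cube, so E-series; the 4-jet and mu = 6 give E_6.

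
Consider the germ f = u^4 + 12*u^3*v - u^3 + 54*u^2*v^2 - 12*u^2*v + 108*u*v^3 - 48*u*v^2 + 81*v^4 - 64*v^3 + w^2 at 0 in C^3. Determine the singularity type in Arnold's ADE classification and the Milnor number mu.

Type E6, Milnor number mu = 6.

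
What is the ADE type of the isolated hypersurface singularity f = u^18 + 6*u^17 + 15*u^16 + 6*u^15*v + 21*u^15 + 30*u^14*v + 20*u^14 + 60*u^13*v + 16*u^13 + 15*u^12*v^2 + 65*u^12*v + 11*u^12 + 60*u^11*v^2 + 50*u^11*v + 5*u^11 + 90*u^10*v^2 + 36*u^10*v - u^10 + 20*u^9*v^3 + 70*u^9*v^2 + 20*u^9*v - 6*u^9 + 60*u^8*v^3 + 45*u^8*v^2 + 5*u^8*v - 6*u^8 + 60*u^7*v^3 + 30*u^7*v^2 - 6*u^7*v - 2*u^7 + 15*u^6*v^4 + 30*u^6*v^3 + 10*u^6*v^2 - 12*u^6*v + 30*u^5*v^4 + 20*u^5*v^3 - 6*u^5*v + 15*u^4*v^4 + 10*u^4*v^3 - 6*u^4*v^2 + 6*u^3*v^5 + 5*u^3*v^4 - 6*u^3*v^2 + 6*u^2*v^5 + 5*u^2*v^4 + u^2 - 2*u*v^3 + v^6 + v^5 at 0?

A_4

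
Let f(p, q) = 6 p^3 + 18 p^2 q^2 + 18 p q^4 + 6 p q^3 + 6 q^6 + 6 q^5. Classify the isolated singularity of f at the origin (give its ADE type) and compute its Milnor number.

The Hessian of f at 0 has rank 0. Corank 2; j^3 = 6*p^3 is a perfect cube, so E-series; the 4-jet and mu = 7 give E_7.

Type E_{7}, Milnor number mu = 7.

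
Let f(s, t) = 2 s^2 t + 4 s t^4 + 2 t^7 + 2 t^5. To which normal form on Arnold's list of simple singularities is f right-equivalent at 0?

D_6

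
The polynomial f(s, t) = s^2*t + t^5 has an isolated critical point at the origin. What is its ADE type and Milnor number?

Type D6, Milnor number mu = 6.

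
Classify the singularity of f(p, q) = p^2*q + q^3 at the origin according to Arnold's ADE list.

D_4

The Hessian of f at 0 is [[0, 0], [0, 0]] with rank 0, so corank 2. A Groebner basis of the Jacobian ideal J(f) in C{p,q} is {q^3, p^2 + 3*q^2, p*q}; counting standard monomials gives mu = 4. Corank 2; j^3 = q*(p^2 + q^2) splits into three distinct lines over C (the quadratic factor has nonzero discriminant), so D_4.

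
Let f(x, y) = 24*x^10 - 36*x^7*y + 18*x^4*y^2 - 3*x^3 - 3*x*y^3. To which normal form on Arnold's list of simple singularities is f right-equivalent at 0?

The Hessian of f at 0 is [[0, 0], [0, 0]] with rank 0, so corank 2. A Groebner basis of the Jacobian ideal J(f) in C{x,y} is {x^3, x*y^2, 3*x^2 + y^3}; counting standard monomials gives mu = 7. Corank 2; j^3 = -3*x^3 is a perfect cube, so E-series; the 4-jet and mu = 7 give E_7.

E7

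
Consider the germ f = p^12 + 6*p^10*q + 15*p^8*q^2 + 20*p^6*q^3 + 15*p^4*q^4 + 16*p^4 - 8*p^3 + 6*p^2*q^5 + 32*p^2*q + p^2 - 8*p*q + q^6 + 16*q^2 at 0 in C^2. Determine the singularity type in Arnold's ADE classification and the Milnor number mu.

Type A_5, Milnor number mu = 5.

The Hessian of f at 0 has rank 1. Corank 1: A-series; mu = 5 gives A_5.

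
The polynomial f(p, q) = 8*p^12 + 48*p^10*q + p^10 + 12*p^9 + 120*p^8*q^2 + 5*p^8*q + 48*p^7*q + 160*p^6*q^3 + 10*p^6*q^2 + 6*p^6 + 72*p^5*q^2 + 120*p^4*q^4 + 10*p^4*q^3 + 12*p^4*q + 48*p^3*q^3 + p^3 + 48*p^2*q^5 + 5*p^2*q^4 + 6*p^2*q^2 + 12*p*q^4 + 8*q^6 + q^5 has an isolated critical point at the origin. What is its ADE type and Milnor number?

Type E_{8}, Milnor number mu = 8.

The Hessian of f at 0 has rank 0. Corank 2; j^3 = p^3 is a perfect cube, so E-series; the 5-jet and mu = 8 give E_8.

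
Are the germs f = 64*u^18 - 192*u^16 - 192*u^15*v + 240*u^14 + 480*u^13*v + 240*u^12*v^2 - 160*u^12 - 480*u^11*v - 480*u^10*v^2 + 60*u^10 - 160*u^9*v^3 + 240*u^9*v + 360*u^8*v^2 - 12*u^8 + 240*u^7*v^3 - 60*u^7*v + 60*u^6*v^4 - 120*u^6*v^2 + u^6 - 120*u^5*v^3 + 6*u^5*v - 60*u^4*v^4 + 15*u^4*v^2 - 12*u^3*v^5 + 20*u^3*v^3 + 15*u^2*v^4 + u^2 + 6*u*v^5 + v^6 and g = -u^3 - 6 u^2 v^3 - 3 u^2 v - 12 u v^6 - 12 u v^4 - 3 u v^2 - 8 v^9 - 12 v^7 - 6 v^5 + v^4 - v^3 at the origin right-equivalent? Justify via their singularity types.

No.

The Hessian of f at 0 has rank 1. Corank 1: A-series; mu = 5 gives A_5. The Hessian of g at 0 has rank 0. Corank 2; j^3 = -(u + v)^3 is a perfect cube, so E-series; the 4-jet and mu = 6 give E_6. f is A_5 but g is E_6, hence not right-equivalent.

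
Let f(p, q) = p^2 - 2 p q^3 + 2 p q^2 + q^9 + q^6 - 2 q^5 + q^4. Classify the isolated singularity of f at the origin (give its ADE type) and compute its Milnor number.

Type A_8, Milnor number mu = 8.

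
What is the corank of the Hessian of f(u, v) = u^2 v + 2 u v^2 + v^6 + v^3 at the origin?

2

Hessian at 0 has rank 0.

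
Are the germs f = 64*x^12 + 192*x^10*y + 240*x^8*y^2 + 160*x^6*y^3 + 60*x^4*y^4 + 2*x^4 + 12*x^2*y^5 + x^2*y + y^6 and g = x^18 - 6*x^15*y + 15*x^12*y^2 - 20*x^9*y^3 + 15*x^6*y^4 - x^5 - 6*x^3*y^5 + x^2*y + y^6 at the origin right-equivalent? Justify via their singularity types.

The Hessian of f at 0 has rank 0. Corank 2; j^3 = x^2*y has shape L^2 M (L != M), so D-series; mu = 7 gives D_7. The Hessian of g at 0 has rank 0. Corank 2; j^3 = x^2*y has shape L^2 M (L != M), so D-series; mu = 7 gives D_7. Both have type D_7, hence right-equivalent.

Yes.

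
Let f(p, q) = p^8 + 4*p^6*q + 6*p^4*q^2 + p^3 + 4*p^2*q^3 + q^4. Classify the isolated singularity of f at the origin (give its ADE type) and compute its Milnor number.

Type E_{6}, Milnor number mu = 6.

The Hessian of f at 0 is [[0, 0], [0, 0]] with rank 0, so corank 2. A Groebner basis of the Jacobian ideal J(f) in C{p,q} is {q^3, p^2}; counting standard monomials gives mu = 6. Corank 2; j^3 = p^3 is a perfect cube, so E-series; the 4-jet and mu = 6 give E_6.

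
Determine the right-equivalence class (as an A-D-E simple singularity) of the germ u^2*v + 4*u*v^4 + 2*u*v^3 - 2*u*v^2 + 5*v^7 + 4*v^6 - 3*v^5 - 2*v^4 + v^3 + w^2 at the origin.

D_{8}

The Hessian of f at 0 has rank 1. Corank 2; j^3 = v*(u - v)^2 has shape L^2 M (L != M), so D-series; mu = 8 gives D_8.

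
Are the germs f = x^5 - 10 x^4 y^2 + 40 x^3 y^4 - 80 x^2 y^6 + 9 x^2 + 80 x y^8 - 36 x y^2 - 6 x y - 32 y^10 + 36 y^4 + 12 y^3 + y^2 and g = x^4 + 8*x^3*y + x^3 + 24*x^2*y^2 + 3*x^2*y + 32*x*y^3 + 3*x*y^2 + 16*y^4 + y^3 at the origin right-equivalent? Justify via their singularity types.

No.

The Hessian of f at 0 is [[18, -6], [-6, 2]] with rank 1, so corank 1. A Groebner basis of the Jacobian ideal J(f) in C{x,y} is {x^2 - 2*x*y/3 + x/18 - y/54, -x/2 + y^2 + y/6}; counting standard monomials gives mu = 4. Corank 1: A-series; mu = 4 gives A_4. The Hessian of g at 0 is [[0, 0], [0, 0]] with rank 0, so corank 2. A Groebner basis of the Jacobian ideal J(g) in C{x,y} is {y^4, x*y^2 + 4*y^3/3, x^2 + 2*x*y + y^2}; counting standard monomials gives mu = 6. Corank 2; j^3 = (x + y)^3 is a perfect cube, so E-series; the 4-jet and mu = 6 give E_6. f is A_4 but g is E_6, hence not right-equivalent.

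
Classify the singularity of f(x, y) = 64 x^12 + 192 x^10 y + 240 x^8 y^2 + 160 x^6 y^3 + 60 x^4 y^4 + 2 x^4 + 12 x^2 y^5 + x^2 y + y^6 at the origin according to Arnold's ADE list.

The Hessian of f at 0 is [[0, 0], [0, 0]] with rank 0, so corank 2. A Groebner basis of the Jacobian ideal J(f) in C{x,y} is {x^2/6 + y^5, x^3, x*y}; counting standard monomials gives mu = 7. Corank 2; j^3 = x^2*y has shape L^2 M (L != M), so D-series; mu = 7 gives D_7.

D7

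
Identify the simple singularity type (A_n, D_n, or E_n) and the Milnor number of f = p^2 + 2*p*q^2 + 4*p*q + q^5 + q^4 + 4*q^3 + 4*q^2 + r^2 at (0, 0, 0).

Type A_4, Milnor number mu = 4.

The Hessian of f at 0 is [[2, 4, 0], [4, 8, 0], [0, 0, 2]] with rank 2, so corank 1. A Groebner basis of the Jacobian ideal J(f) in C{p,q,r} is {p^2 + 4*p*q - 4*p - 8*q, p + q^2 + 2*q, r}; counting standard monomials gives mu = 4. Corank 1: A-series; mu = 4 gives A_4.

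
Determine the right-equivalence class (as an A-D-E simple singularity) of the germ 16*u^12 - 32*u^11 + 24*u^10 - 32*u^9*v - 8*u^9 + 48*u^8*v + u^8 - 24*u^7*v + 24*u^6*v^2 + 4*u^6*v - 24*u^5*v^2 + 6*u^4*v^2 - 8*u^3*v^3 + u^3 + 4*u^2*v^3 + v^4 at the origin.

E_6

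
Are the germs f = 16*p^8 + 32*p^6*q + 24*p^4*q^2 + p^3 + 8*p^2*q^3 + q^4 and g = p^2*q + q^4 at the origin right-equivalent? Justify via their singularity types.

No.

The Hessian of f at 0 has rank 0. Corank 2; j^3 = p^3 is a perfect cube, so E-series; the 4-jet and mu = 6 give E_6. The Hessian of g at 0 has rank 0. Corank 2; j^3 = p^2*q has shape L^2 M (L != M), so D-series; mu = 5 gives D_5. f is E_6 but g is D_5, hence not right-equivalent.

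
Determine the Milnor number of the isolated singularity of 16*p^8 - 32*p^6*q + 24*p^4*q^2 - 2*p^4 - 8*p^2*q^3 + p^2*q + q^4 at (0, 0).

The Hessian of f at 0 has rank 0. Corank 2; j^3 = p^2*q has shape L^2 M (L != M), so D-series; mu = 5 gives D_5.

5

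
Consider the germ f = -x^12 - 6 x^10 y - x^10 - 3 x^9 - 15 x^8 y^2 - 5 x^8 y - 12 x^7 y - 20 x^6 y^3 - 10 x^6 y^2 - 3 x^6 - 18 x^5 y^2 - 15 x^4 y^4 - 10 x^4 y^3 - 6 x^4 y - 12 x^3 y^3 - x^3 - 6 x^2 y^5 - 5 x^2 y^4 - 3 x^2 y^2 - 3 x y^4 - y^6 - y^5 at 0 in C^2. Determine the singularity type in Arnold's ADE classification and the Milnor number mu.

The Hessian of f at 0 has rank 0. Corank 2; j^3 = -x^3 is a perfect cube, so E-series; the 5-jet and mu = 8 give E_8.

Type E_8, Milnor number mu = 8.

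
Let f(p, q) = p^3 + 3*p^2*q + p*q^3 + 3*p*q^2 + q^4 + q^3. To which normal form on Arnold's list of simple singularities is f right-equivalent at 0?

E_7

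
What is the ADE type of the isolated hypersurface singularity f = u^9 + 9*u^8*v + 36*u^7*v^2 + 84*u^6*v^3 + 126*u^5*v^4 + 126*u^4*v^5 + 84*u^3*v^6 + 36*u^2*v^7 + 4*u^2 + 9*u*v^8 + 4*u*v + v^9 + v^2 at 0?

The Hessian of f at 0 has rank 1. Corank 1: A-series; mu = 8 gives A_8.

A_8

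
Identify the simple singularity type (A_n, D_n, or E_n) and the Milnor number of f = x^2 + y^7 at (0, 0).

Type A_{6}, Milnor number mu = 6.

The Hessian of f at 0 has rank 1. Corank 1: A-series; mu = 6 gives A_6.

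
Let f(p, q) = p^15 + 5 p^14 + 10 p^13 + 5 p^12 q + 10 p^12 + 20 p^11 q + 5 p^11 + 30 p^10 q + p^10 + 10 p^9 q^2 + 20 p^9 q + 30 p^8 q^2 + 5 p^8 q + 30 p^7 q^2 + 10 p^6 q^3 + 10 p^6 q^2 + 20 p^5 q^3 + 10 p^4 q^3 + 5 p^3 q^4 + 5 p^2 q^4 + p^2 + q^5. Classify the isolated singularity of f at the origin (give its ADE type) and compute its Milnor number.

Type A_4, Milnor number mu = 4.

The Hessian of f at 0 has rank 1. Corank 1: A-series; mu = 4 gives A_4.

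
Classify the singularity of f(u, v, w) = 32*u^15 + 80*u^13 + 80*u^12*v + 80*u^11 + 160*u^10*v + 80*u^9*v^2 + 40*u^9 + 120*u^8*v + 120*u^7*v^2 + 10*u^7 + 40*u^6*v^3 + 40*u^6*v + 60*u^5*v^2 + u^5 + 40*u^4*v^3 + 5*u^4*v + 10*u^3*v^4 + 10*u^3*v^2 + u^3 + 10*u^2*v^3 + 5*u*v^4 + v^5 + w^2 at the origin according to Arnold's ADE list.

E8

The Hessian of f at 0 is [[0, 0, 0], [0, 0, 0], [0, 0, 2]] with rank 1, so corank 2. A Groebner basis of the Jacobian ideal J(f) in C{u,v,w} is {v^5, u*v^3 + v^4/4, u^2, w}; counting standard monomials gives mu = 8. Corank 2; j^3 = u^3 is a perfect cube, so E-series; the 5-jet and mu = 8 give E_8.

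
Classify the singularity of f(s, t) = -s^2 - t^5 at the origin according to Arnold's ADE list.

A4

The Hessian of f at 0 has rank 1. Corank 1: A-series; mu = 4 gives A_4.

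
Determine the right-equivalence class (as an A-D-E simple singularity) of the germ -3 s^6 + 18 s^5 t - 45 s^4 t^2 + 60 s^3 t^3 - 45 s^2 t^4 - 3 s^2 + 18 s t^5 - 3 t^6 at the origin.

The Hessian of f at 0 has rank 1. Corank 1: A-series; mu = 5 gives A_5.

A5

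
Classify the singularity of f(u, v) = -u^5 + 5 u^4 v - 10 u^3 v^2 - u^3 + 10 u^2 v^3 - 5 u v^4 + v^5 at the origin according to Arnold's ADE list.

The Hessian of f at 0 has rank 0. Corank 2; j^3 = -u^3 is a perfect cube, so E-series; the 5-jet and mu = 8 give E_8.

E_8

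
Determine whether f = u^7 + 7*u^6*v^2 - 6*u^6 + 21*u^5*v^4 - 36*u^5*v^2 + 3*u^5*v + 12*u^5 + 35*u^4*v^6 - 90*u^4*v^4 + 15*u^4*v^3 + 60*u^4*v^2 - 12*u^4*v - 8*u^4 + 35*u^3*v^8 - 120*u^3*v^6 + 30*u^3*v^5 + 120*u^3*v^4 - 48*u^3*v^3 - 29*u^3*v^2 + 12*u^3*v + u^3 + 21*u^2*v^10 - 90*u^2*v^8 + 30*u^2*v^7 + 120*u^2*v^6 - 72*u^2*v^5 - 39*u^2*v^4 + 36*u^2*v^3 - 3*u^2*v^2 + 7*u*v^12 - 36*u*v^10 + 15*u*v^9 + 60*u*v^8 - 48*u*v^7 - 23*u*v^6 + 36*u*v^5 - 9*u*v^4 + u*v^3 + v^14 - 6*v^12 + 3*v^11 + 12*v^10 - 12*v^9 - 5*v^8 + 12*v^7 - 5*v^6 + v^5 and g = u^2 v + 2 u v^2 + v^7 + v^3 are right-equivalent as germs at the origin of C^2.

No.

The Hessian of f at 0 is [[0, 0], [0, 0]] with rank 0, so corank 2. A Groebner basis of the Jacobian ideal J(f) in C{u,v} is {-3*u^2/7 + v^4 - v^3/7, u^3, u^2*v + u^2/7 + v^3/21, u^2 + u*v^2 + v^3/3}; counting standard monomials gives mu = 7. Corank 2; j^3 = u^3 is a perfect cube, so E-series; the 4-jet and mu = 7 give E_7. The Hessian of g at 0 is [[0, 0], [0, 0]] with rank 0, so corank 2. A Groebner basis of the Jacobian ideal J(g) in C{u,v} is {u^2/7 + v^6 - v^2/7, u^3 + v^3, u*v + v^2}; counting standard monomials gives mu = 8. Corank 2; j^3 = v*(u + v)^2 has shape L^2 M (L != M), so D-series; mu = 8 gives D_8. f is E_7 but g is D_8, hence not right-equivalent.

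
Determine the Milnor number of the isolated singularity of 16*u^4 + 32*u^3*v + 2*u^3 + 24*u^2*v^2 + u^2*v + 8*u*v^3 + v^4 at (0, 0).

The Hessian of f at 0 is [[0, 0], [0, 0]] with rank 0, so corank 2. A Groebner basis of the Jacobian ideal J(f) in C{u,v} is {u*v^2, -u*v/8 + v^3, u^2 + u*v/2}; counting standard monomials gives mu = 5. Corank 2; j^3 = u^2*(2*u + v) has shape L^2 M (L != M), so D-series; mu = 5 gives D_5.

5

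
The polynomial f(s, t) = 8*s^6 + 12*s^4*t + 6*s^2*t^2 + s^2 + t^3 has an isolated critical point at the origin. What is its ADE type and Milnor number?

The Hessian of f at 0 is [[2, 0], [0, 0]] with rank 1, so corank 1. A Groebner basis of the Jacobian ideal J(f) in C{s,t} is {t^2, s}; counting standard monomials gives mu = 2. Corank 1: A-series; mu = 2 gives A_2.

Type A2, Milnor number mu = 2.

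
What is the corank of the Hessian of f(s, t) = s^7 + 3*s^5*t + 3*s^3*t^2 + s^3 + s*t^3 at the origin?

The Hessian at 0 is [[0, 0], [0, 0]] of rank 0; hence corank 2.

2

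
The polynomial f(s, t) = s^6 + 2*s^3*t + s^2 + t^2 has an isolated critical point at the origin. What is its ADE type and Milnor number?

Type A_1, Milnor number mu = 1.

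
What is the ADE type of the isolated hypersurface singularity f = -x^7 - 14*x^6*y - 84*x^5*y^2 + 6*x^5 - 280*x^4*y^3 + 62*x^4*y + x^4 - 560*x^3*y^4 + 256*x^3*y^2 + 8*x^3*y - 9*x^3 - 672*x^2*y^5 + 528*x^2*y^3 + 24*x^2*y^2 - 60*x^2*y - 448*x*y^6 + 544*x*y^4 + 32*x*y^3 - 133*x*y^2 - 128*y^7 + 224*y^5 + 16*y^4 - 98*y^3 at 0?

D_5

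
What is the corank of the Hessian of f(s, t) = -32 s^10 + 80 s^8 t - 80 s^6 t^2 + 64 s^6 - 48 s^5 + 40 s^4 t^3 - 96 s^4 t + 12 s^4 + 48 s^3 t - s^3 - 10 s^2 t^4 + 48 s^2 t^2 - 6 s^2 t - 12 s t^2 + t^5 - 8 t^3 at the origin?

2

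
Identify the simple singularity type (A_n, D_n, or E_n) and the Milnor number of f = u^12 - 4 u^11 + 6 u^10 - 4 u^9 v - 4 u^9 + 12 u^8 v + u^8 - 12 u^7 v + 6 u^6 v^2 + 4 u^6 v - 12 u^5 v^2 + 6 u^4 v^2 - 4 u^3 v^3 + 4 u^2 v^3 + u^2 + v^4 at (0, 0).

The Hessian of f at 0 has rank 1. Corank 1: A-series; mu = 3 gives A_3.

Type A_3, Milnor number mu = 3.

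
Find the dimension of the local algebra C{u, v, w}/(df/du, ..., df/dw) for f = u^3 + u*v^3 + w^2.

7

The Hessian of f at 0 is [[0, 0, 0], [0, 0, 0], [0, 0, 2]] with rank 1, so corank 2. A Groebner basis of the Jacobian ideal J(f) in C{u,v,w} is {u^3, u*v^2, 3*u^2 + v^3, w}; counting standard monomials gives mu = 7. Corank 2; j^3 = u^3 is a perfect cube, so E-series; the 4-jet and mu = 7 give E_7.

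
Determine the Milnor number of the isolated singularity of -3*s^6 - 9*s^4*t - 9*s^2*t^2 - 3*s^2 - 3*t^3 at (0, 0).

2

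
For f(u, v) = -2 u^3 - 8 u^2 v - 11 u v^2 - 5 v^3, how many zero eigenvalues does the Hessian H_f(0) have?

2

Hessian at 0 has rank 0.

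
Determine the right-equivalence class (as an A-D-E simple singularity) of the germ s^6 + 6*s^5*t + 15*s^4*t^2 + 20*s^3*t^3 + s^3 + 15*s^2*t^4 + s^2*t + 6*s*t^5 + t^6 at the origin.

D_7

The Hessian of f at 0 has rank 0. Corank 2; j^3 = s^2*(s + t) has shape L^2 M (L != M), so D-series; mu = 7 gives D_7.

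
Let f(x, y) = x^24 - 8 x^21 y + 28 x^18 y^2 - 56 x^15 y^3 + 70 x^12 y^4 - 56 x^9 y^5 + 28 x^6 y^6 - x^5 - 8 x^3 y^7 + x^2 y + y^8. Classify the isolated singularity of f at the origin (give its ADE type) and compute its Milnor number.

Type D_{9}, Milnor number mu = 9.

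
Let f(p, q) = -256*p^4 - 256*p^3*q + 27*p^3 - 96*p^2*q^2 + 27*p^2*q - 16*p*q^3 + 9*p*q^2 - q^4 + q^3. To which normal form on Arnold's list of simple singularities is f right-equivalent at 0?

E6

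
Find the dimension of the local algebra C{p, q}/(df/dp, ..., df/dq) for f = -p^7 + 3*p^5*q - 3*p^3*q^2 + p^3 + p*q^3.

The Hessian of f at 0 is [[0, 0], [0, 0]] with rank 0, so corank 2. A Groebner basis of the Jacobian ideal J(f) in C{p,q} is {p^3, p*q^2, 3*p^2 + q^3}; counting standard monomials gives mu = 7. Corank 2; j^3 = p^3 is a perfect cube, so E-series; the 4-jet and mu = 7 give E_7.

7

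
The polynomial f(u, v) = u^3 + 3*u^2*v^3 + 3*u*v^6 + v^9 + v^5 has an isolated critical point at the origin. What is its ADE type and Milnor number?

Type E_8, Milnor number mu = 8.

The Hessian of f at 0 is [[0, 0], [0, 0]] with rank 0, so corank 2. A Groebner basis of the Jacobian ideal J(f) in C{u,v} is {u^2/2 + u*v^3, v^4, u^3, u^2*v}; counting standard monomials gives mu = 8. Corank 2; j^3 = u^3 is a perfect cube, so E-series; the 5-jet and mu = 8 give E_8.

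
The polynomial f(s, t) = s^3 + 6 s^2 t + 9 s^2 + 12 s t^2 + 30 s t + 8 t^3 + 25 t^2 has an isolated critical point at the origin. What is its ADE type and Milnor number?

Type A_{2}, Milnor number mu = 2.

The Hessian of f at 0 has rank 1. Corank 1: A-series; mu = 2 gives A_2.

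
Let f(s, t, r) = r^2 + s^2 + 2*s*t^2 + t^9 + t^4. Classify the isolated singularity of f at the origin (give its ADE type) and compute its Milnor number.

Type A_{8}, Milnor number mu = 8.

The Hessian of f at 0 has rank 2. Corank 1: A-series; mu = 8 gives A_8.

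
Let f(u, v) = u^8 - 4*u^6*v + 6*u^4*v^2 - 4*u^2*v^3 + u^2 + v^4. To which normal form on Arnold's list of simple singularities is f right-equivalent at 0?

A3

The Hessian of f at 0 is [[2, 0], [0, 0]] with rank 1, so corank 1. A Groebner basis of the Jacobian ideal J(f) in C{u,v} is {v^3, u}; counting standard monomials gives mu = 3. Corank 1: A-series; mu = 3 gives A_3.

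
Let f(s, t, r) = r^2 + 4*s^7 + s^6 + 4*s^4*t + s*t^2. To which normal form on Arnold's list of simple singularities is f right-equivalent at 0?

D_{7}

The Hessian of f at 0 has rank 1. Corank 2; j^3 = s*t^2 has shape L^2 M (L != M), so D-series; mu = 7 gives D_7.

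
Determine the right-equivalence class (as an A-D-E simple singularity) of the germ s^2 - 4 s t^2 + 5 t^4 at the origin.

A3

The Hessian of f at 0 has rank 1. Corank 1: A-series; mu = 3 gives A_3.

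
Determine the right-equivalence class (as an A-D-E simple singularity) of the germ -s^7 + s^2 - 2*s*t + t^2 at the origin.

The Hessian of f at 0 is [[2, -2], [-2, 2]] with rank 1, so corank 1. A Groebner basis of the Jacobian ideal J(f) in C{s,t} is {t^6, s - t}; counting standard monomials gives mu = 6. Corank 1: A-series; mu = 6 gives A_6.

A_{6}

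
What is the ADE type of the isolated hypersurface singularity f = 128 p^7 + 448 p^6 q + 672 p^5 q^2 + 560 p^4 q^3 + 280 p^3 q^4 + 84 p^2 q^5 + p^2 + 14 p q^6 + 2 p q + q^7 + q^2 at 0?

A6

The Hessian of f at 0 has rank 1. Corank 1: A-series; mu = 6 gives A_6.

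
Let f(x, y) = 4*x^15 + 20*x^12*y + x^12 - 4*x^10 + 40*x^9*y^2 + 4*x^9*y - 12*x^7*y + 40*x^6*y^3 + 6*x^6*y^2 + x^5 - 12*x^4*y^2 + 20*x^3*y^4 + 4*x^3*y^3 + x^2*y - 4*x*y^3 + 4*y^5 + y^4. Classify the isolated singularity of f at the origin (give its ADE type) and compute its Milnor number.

The Hessian of f at 0 has rank 0. Corank 2; j^3 = x^2*y has shape L^2 M (L != M), so D-series; mu = 5 gives D_5.

Type D_{5}, Milnor number mu = 5.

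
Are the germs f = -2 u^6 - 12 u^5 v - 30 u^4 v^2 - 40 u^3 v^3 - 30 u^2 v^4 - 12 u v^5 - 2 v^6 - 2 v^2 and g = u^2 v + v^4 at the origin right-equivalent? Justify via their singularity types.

The Hessian of f at 0 has rank 1. Corank 1: A-series; mu = 5 gives A_5. The Hessian of g at 0 has rank 0. Corank 2; j^3 = u^2*v has shape L^2 M (L != M), so D-series; mu = 5 gives D_5. f is A_5 but g is D_5, hence not right-equivalent.

No.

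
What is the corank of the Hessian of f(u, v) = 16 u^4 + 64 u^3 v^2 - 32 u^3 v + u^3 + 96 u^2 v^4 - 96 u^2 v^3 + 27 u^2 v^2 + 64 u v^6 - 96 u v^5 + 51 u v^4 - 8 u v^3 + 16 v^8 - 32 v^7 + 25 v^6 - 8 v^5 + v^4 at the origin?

2

Hessian at 0 has rank 0.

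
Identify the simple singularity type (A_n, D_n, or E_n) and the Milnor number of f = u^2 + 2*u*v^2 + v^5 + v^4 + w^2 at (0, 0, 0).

Type A4, Milnor number mu = 4.

The Hessian of f at 0 is [[2, 0, 0], [0, 0, 0], [0, 0, 2]] with rank 2, so corank 1. A Groebner basis of the Jacobian ideal J(f) in C{u,v,w} is {u^2, u + v^2, w}; counting standard monomials gives mu = 4. Corank 1: A-series; mu = 4 gives A_4.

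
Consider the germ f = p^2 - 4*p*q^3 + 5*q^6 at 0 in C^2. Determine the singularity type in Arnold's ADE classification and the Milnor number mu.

The Hessian of f at 0 has rank 1. Corank 1: A-series; mu = 5 gives A_5.

Type A_{5}, Milnor number mu = 5.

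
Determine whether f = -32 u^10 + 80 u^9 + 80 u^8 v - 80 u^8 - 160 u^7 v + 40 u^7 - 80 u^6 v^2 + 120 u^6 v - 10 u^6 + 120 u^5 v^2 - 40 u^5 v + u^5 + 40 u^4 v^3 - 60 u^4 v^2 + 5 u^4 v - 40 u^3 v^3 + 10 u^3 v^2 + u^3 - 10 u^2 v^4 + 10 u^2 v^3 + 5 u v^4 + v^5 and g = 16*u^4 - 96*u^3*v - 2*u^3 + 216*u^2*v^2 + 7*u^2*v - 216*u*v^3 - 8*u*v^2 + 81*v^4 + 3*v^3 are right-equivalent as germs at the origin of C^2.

No.

The Hessian of f at 0 has rank 0. Corank 2; j^3 = u^3 is a perfect cube, so E-series; the 5-jet and mu = 8 give E_8. The Hessian of g at 0 has rank 0. Corank 2; j^3 = -(u - v)^2*(2*u - 3*v) has shape L^2 M (L != M), so D-series; mu = 5 gives D_5. f is E_8 but g is D_5, hence not right-equivalent.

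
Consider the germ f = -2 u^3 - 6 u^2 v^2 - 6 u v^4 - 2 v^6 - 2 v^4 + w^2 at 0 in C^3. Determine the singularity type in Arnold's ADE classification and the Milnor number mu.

The Hessian of f at 0 is [[0, 0, 0], [0, 0, 0], [0, 0, 2]] with rank 1, so corank 2. A Groebner basis of the Jacobian ideal J(f) in C{u,v,w} is {u^3, u^2*v, u^2/2 + u*v^2, v^3, w}; counting standard monomials gives mu = 6. Corank 2; j^3 = -2*u^3 is a perfect cube, so E-series; the 4-jet and mu = 6 give E_6.

Type E_6, Milnor number mu = 6.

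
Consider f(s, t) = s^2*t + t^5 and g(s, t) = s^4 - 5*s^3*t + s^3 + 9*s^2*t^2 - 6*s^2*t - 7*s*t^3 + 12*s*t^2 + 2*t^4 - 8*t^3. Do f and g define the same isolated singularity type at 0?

The Hessian of f at 0 is [[0, 0], [0, 0]] with rank 0, so corank 2. A Groebner basis of the Jacobian ideal J(f) in C{s,t} is {s^2/5 + t^4, s^3, s*t}; counting standard monomials gives mu = 6. Corank 2; j^3 = s^2*t has shape L^2 M (L != M), so D-series; mu = 6 gives D_6. The Hessian of g at 0 is [[0, 0], [0, 0]] with rank 0, so corank 2. A Groebner basis of the Jacobian ideal J(g) in C{s,t} is {3*s^2 - 12*s*t + t^4 + t^3 + 12*t^2, s^3 + 18*s^2 - 72*s*t - 2*t^3 + 72*t^2, s^2*t + 7*s^2 - 28*s*t - 5*t^3/3 + 28*t^2, 2*s^2 + s*t^2 - 8*s*t - 4*t^3/3 + 8*t^2}; counting standard monomials gives mu = 7. Corank 2; j^3 = (s - 2*t)^3 is a perfect cube, so E-series; the 4-jet and mu = 7 give E_7. f is D_6 but g is E_7, hence not right-equivalent.

No.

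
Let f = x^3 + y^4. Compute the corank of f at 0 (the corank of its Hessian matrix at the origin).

Hessian at 0 has rank 0.

2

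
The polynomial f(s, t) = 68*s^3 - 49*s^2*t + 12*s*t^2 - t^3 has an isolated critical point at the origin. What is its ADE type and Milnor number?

The Hessian of f at 0 is [[0, 0], [0, 0]] with rank 0, so corank 2. A Groebner basis of the Jacobian ideal J(f) in C{s,t} is {t^3, s^2 - 3*t^2/47, s*t - 12*t^2/47}; counting standard monomials gives mu = 4. Corank 2; j^3 = (4*s - t)*(17*s^2 - 8*s*t + t^2) splits into three distinct lines over C (the quadratic factor has nonzero discriminant), so D_4.

Type D_4, Milnor number mu = 4.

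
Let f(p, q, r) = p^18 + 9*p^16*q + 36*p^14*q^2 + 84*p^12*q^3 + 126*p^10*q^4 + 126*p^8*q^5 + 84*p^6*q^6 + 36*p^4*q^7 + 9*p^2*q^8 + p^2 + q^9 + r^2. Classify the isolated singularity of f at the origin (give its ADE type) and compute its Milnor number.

Type A_{8}, Milnor number mu = 8.

The Hessian of f at 0 has rank 2. Corank 1: A-series; mu = 8 gives A_8.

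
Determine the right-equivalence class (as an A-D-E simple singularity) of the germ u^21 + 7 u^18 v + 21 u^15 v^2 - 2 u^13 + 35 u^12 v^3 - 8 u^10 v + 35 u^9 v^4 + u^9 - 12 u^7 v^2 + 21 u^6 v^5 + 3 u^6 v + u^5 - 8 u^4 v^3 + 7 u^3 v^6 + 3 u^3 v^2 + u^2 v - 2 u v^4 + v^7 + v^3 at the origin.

The Hessian of f at 0 has rank 0. Corank 2; j^3 = v*(u^2 + v^2) splits into three distinct lines over C (the quadratic factor has nonzero discriminant), so D_4.

D4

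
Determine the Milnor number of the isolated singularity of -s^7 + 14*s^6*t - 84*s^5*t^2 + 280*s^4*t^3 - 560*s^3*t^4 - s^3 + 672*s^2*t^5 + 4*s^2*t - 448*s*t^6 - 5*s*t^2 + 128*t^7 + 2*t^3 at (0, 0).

8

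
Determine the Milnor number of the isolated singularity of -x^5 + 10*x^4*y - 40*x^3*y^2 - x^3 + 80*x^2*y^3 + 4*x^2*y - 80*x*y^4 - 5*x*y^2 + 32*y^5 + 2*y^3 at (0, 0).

6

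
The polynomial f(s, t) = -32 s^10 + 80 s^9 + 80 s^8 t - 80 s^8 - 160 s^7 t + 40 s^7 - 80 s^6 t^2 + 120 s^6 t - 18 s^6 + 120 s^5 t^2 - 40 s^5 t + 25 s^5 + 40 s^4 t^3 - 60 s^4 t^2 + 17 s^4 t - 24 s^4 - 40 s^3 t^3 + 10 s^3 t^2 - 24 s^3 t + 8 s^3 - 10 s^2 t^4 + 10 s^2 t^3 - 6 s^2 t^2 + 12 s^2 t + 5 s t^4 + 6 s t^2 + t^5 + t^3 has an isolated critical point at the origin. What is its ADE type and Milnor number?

Type E_{8}, Milnor number mu = 8.

The Hessian of f at 0 has rank 0. Corank 2; j^3 = (2*s + t)^3 is a perfect cube, so E-series; the 5-jet and mu = 8 give E_8.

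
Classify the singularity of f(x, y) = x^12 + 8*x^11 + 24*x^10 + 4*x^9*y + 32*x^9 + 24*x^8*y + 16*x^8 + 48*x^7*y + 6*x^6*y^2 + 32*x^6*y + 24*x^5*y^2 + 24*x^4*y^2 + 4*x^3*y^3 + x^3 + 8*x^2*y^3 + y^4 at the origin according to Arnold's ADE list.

E6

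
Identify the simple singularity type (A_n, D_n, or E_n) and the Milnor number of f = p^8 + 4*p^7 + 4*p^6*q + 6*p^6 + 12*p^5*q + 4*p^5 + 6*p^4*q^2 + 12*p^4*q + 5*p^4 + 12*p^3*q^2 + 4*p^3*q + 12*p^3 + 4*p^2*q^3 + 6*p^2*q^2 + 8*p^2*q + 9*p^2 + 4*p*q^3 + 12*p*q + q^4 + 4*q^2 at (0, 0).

Type A_3, Milnor number mu = 3.

The Hessian of f at 0 has rank 1. Corank 1: A-series; mu = 3 gives A_3.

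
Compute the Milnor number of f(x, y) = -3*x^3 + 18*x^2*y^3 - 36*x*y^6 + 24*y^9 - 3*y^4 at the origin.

6

The Hessian of f at 0 has rank 0. Corank 2; j^3 = -3*x^3 is a perfect cube, so E-series; the 4-jet and mu = 6 give E_6.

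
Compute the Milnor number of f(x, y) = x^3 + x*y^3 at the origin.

The Hessian of f at 0 has rank 0. Corank 2; j^3 = x^3 is a perfect cube, so E-series; the 4-jet and mu = 7 give E_7.

7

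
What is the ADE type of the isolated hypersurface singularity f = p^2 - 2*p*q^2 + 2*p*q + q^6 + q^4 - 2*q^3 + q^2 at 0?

A_{5}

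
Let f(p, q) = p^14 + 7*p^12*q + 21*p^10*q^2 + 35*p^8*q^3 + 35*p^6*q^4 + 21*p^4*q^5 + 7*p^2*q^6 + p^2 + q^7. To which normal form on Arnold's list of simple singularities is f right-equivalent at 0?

A_{6}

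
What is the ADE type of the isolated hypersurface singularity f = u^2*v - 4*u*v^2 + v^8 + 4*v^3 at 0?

The Hessian of f at 0 is [[0, 0], [0, 0]] with rank 0, so corank 2. A Groebner basis of the Jacobian ideal J(f) in C{u,v} is {u^2/8 + v^7 - v^2/2, u^3 - 8*v^3, u*v - 2*v^2}; counting standard monomials gives mu = 9. Corank 2; j^3 = v*(u - 2*v)^2 has shape L^2 M (L != M), so D-series; mu = 9 gives D_9.

D_9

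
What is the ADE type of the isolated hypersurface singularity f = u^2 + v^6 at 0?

The Hessian of f at 0 is [[2, 0], [0, 0]] with rank 1, so corank 1. A Groebner basis of the Jacobian ideal J(f) in C{u,v} is {v^5, u}; counting standard monomials gives mu = 5. Corank 1: A-series; mu = 5 gives A_5.

A_5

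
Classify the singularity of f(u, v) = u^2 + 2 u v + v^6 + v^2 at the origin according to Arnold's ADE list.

The Hessian of f at 0 has rank 1. Corank 1: A-series; mu = 5 gives A_5.

A_5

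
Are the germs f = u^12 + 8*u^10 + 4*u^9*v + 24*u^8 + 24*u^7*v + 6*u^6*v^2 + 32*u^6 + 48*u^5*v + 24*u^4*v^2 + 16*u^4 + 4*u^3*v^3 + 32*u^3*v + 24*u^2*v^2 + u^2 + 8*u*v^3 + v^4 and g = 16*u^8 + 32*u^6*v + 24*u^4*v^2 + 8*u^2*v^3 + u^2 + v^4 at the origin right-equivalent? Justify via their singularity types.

The Hessian of f at 0 has rank 1. Corank 1: A-series; mu = 3 gives A_3. The Hessian of g at 0 has rank 1. Corank 1: A-series; mu = 3 gives A_3. Both have type A_3, hence right-equivalent.

Yes.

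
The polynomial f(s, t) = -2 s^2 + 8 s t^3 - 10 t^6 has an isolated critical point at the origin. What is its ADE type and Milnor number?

Type A_5, Milnor number mu = 5.

The Hessian of f at 0 has rank 1. Corank 1: A-series; mu = 5 gives A_5.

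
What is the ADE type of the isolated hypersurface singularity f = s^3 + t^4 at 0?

The Hessian of f at 0 has rank 0. Corank 2; j^3 = s^3 is a perfect cube, so E-series; the 4-jet and mu = 6 give E_6.

E_{6}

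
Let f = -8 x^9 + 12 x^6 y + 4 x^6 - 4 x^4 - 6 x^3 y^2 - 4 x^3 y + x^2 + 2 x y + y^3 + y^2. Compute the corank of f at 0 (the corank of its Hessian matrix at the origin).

1

The Hessian at 0 is [[2, 2], [2, 2]] of rank 1; hence corank 1.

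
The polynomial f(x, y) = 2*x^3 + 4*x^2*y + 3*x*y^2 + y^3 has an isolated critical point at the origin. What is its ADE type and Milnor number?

Type D_{4}, Milnor number mu = 4.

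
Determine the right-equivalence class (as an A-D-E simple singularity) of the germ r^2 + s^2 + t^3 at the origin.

A2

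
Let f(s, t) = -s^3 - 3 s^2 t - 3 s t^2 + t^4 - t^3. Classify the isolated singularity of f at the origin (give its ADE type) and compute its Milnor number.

Type E_6, Milnor number mu = 6.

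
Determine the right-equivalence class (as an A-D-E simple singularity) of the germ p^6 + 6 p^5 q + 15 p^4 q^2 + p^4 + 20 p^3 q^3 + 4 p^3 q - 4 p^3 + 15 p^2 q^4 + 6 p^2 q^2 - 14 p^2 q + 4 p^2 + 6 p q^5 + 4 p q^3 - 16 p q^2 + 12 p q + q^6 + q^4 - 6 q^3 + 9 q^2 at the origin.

A_{5}

The Hessian of f at 0 has rank 1. Corank 1: A-series; mu = 5 gives A_5.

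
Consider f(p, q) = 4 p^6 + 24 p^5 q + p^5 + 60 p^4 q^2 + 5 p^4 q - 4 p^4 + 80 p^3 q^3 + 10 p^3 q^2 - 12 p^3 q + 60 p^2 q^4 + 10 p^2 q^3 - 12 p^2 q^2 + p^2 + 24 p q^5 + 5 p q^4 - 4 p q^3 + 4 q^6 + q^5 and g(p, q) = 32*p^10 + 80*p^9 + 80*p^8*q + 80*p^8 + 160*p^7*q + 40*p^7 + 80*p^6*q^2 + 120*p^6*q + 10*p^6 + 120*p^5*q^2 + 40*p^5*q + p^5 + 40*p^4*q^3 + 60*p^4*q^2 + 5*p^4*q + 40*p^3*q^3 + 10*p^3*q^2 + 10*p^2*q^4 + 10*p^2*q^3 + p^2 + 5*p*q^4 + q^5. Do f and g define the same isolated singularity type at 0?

Yes.

The Hessian of f at 0 is [[2, 0], [0, 0]] with rank 1, so corank 1. A Groebner basis of the Jacobian ideal J(f) in C{p,q} is {-p/2 + q^3, p^2, p*q}; counting standard monomials gives mu = 4. Corank 1: A-series; mu = 4 gives A_4. The Hessian of g at 0 is [[2, 0], [0, 0]] with rank 1, so corank 1. A Groebner basis of the Jacobian ideal J(g) in C{p,q} is {q^4, p}; counting standard monomials gives mu = 4. Corank 1: A-series; mu = 4 gives A_4. Both have type A_4, hence right-equivalent.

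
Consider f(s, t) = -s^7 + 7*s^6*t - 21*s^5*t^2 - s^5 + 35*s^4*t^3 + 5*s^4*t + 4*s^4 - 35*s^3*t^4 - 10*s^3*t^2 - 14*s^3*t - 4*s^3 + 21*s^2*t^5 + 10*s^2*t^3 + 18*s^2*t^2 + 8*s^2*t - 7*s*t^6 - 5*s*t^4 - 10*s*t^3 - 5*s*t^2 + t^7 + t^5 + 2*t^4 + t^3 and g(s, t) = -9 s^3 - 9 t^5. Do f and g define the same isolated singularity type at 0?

No.

The Hessian of f at 0 is [[0, 0], [0, 0]] with rank 0, so corank 2. A Groebner basis of the Jacobian ideal J(f) in C{s,t} is {2848*s^2/83 + s*t^3 - 1256*s*t^2/83 - 48*s*t + 770*t^3/83 + 1280*t^2/83, 3776*s^2/83 - 1904*s*t^2/83 - 64*s*t + t^4 + 1144*t^3/83 + 1712*t^2/83, s^3 + 170*s^2/83 - 123*s*t^2/83 - 3*s*t + 61*t^3/83 + 82*t^2/83, s^2*t + 112*s^2/83 - 124*s*t^2/83 - 2*s*t + 48*t^3/83 + 55*t^2/83}; counting standard monomials gives mu = 8. Corank 2; j^3 = -(s - t)*(2*s - t)^2 has shape L^2 M (L != M), so D-series; mu = 8 gives D_8. The Hessian of g at 0 is [[0, 0], [0, 0]] with rank 0, so corank 2. A Groebner basis of the Jacobian ideal J(g) in C{s,t} is {t^4, s^2}; counting standard monomials gives mu = 8. Corank 2; j^3 = -9*s^3 is a perfect cube, so E-series; the 5-jet and mu = 8 give E_8. f is D_8 but g is E_8, hence not right-equivalent.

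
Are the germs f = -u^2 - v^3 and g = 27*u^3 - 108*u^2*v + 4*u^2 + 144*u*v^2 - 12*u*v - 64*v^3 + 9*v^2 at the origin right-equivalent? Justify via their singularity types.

Yes.

The Hessian of f at 0 has rank 1. Corank 1: A-series; mu = 2 gives A_2. The Hessian of g at 0 has rank 1. Corank 1: A-series; mu = 2 gives A_2. Both have type A_2, hence right-equivalent.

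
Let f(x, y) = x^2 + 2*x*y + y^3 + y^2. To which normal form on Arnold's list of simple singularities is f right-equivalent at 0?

The Hessian of f at 0 has rank 1. Corank 1: A-series; mu = 2 gives A_2.

A2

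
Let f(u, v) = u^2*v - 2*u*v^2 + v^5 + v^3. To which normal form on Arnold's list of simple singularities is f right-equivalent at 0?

The Hessian of f at 0 is [[0, 0], [0, 0]] with rank 0, so corank 2. A Groebner basis of the Jacobian ideal J(f) in C{u,v} is {u^2/5 + v^4 - v^2/5, u^3 - v^3, u*v - v^2}; counting standard monomials gives mu = 6. Corank 2; j^3 = v*(u - v)^2 has shape L^2 M (L != M), so D-series; mu = 6 gives D_6.

D6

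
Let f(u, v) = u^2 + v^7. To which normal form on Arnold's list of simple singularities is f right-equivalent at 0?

A_6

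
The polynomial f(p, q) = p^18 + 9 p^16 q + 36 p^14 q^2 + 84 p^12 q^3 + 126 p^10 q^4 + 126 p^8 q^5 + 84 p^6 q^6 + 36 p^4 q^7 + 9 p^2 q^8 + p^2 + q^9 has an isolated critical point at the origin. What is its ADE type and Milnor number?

Type A_8, Milnor number mu = 8.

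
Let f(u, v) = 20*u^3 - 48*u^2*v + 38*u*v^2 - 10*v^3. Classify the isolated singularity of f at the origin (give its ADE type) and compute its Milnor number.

Type D_4, Milnor number mu = 4.

The Hessian of f at 0 has rank 0. Corank 2; j^3 = 2*(u - v)*(10*u^2 - 14*u*v + 5*v^2) splits into three distinct lines over C (the quadratic factor has nonzero discriminant), so D_4.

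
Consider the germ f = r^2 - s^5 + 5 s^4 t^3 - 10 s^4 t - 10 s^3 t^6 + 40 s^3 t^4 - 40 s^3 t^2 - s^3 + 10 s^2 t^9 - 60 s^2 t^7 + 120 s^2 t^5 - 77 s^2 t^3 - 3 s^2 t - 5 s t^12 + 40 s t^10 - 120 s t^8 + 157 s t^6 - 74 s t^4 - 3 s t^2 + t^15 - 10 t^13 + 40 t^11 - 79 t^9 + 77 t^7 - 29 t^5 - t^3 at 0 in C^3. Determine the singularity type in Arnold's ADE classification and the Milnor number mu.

Type E_{8}, Milnor number mu = 8.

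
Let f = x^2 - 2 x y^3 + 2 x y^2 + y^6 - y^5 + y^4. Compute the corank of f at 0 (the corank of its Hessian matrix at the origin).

Hessian at 0 has rank 1.

1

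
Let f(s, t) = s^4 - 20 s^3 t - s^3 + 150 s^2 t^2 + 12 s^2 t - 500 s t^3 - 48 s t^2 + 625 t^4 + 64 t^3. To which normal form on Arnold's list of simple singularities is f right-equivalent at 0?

The Hessian of f at 0 has rank 0. Corank 2; j^3 = -(s - 4*t)^3 is a perfect cube, so E-series; the 4-jet and mu = 6 give E_6.

E6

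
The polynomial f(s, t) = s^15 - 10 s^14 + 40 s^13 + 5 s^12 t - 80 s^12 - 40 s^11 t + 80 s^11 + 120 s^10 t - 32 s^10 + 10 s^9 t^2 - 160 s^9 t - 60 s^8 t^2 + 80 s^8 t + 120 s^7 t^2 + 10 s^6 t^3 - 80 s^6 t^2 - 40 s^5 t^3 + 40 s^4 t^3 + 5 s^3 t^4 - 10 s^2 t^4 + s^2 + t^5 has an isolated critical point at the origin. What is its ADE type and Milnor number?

The Hessian of f at 0 has rank 1. Corank 1: A-series; mu = 4 gives A_4.

Type A_4, Milnor number mu = 4.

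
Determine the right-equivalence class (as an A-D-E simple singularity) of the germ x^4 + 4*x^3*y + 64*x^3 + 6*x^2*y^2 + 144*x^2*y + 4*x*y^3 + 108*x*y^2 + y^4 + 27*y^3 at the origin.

E6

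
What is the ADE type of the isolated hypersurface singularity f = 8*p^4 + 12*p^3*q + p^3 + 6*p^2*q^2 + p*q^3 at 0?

E_{7}

The Hessian of f at 0 is [[0, 0], [0, 0]] with rank 0, so corank 2. A Groebner basis of the Jacobian ideal J(f) in C{p,q} is {3*p^2/4 + q^4 + q^3/4, p^3, p^2*q - p^2/4 - q^3/12, p^2 + p*q^2 + q^3/3}; counting standard monomials gives mu = 7. Corank 2; j^3 = p^3 is a perfect cube, so E-series; the 4-jet and mu = 7 give E_7.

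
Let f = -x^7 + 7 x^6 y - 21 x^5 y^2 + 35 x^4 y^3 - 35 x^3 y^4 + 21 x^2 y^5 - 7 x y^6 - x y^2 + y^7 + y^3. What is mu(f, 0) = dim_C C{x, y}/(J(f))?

8

The Hessian of f at 0 has rank 0. Corank 2; j^3 = -y^2*(x - y) has shape L^2 M (L != M), so D-series; mu = 8 gives D_8.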